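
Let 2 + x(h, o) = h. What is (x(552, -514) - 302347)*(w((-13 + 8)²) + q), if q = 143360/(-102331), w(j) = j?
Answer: -728814102255/102331 ≈ -7.1221e+6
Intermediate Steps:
x(h, o) = -2 + h
q = -143360/102331 (q = 143360*(-1/102331) = -143360/102331 ≈ -1.4009)
(x(552, -514) - 302347)*(w((-13 + 8)²) + q) = ((-2 + 552) - 302347)*((-13 + 8)² - 143360/102331) = (550 - 302347)*((-5)² - 143360/102331) = -301797*(25 - 143360/102331) = -301797*2414915/102331 = -728814102255/102331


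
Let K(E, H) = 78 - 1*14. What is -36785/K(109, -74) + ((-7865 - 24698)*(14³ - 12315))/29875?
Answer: 18847318397/1912000 ≈ 9857.4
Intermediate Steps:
K(E, H) = 64 (K(E, H) = 78 - 14 = 64)
-36785/K(109, -74) + ((-7865 - 24698)*(14³ - 12315))/29875 = -36785/64 + ((-7865 - 24698)*(14³ - 12315))/29875 = -36785*1/64 - 32563*(2744 - 12315)*(1/29875) = -36785/64 - 32563*(-9571)*(1/29875) = -36785/64 + 311660473*(1/29875) = -36785/64 + 311660473/29875 = 18847318397/1912000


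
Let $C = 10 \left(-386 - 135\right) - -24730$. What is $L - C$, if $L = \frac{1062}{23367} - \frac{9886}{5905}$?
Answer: $- \frac{897878670084}{45994045} \approx -19522.0$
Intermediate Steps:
$L = - \frac{74911684}{45994045}$ ($L = 1062 \cdot \frac{1}{23367} - \frac{9886}{5905} = \frac{354}{7789} - \frac{9886}{5905} = - \frac{74911684}{45994045} \approx -1.6287$)
$C = 19520$ ($C = 10 \left(-521\right) + 24730 = -5210 + 24730 = 19520$)
$L - C = - \frac{74911684}{45994045} - 19520 = - \frac{897878670084}{45994045}$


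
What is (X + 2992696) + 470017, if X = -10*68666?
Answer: 2776053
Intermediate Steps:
X = -686660
(X + 2992696) + 470017 = (-686660 + 2992696) + 470017 = 2306036 + 470017 = 2776053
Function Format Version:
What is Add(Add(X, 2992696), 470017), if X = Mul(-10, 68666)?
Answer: 2776053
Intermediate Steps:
X = -686660
Add(Add(X, 2992696), 470017) = Add(Add(-686660, 2992696), 470017) = Add(2306036, 470017) = 2776053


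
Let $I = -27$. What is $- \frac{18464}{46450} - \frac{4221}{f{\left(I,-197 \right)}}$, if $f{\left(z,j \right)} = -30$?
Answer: $\frac{6517051}{46450} \approx 140.3$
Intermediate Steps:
$- \frac{18464}{46450} - \frac{4221}{f{\left(I,-197 \right)}} = - \frac{18464}{46450} - \frac{4221}{-30} = \left(-18464\right) \frac{1}{46450} - - \frac{1407}{10} = - \frac{9232}{23225} + \frac{1407}{10} = \frac{6517051}{46450}$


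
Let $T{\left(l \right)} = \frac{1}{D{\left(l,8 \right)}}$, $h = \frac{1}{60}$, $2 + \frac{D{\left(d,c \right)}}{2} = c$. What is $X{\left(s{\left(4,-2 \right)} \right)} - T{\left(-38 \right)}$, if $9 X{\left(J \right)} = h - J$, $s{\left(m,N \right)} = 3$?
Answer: $- \frac{56}{135} \approx -0.41481$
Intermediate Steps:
$D{\left(d,c \right)} = -4 + 2 c$
$h = \frac{1}{60} \approx 0.016667$
$X{\left(J \right)} = \frac{1}{540} - \frac{J}{9}$ ($X{\left(J \right)} = \frac{\frac{1}{60} - J}{9} = \frac{1}{540} - \frac{J}{9}$)
$T{\left(l \right)} = \frac{1}{12}$ ($T{\left(l \right)} = \frac{1}{-4 + 2 \cdot 8} = \frac{1}{-4 + 16} = \frac{1}{12}$)
$X{\left(s{\left(4,-2 \right)} \right)} - T{\left(-38 \right)} = \left(\frac{1}{540} - \frac{1}{3}\right) - \frac{1}{12} = - \frac{179}{540} - \frac{1}{12} = - \frac{56}{135}$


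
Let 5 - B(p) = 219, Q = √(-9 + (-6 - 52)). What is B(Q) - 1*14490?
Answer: -14704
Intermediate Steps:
Q = I*√67 (Q = √(-9 - 58) = √(-67) = I*√67 ≈ 8.1853*I)
B(p) = -214 (B(p) = 5 - 1*219 = 5 - 219 = -214)
B(Q) - 1*14490 = -214 - 1*14490 = -214 - 14490 = -14704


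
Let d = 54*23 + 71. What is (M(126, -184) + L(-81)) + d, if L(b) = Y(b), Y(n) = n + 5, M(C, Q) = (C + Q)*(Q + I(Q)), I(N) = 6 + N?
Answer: 22233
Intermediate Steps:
M(C, Q) = (6 + 2*Q)*(C + Q) (M(C, Q) = (C + Q)*(Q + (6 + Q)) = (C + Q)*(6 + 2*Q) = (6 + 2*Q)*(C + Q))
Y(n) = 5 + n
L(b) = 5 + b
d = 1313 (d = 1242 + 71 = 1313)
(M(126, -184) + L(-81)) + d = ((2*(-184)² + 6*126 + 6*(-184) + 2*126*(-184)) + (5 - 81)) + 1313 = ((2*33856 + 756 - 1104 - 46368) - 76) + 1313 = ((67712 + 756 - 1104 - 46368) - 76) + 1313 = (20996 - 76) + 1313 = 20920 + 1313 = 22233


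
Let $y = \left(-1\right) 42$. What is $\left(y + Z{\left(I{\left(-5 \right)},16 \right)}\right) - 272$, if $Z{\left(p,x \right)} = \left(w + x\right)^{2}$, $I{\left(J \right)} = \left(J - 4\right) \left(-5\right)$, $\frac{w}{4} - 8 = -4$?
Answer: $710$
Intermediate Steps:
$w = 16$ ($w = 32 + 4 \left(-4\right) = 32 - 16 = 16$)
$I{\left(J \right)} = 20 - 5 J$ ($I{\left(J \right)} = \left(-4 + J\right) \left(-5\right) = 20 - 5 J$)
$Z{\left(p,x \right)} = \left(16 + x\right)^{2}$
$y = -42$
$\left(y + Z{\left(I{\left(-5 \right)},16 \right)}\right) - 272 = \left(-42 + \left(16 + 16\right)^{2}\right) - 272 = \left(-42 + 32^{2}\right) - 272 = \left(-42 + 1024\right) - 272 = 982 - 272 = 710$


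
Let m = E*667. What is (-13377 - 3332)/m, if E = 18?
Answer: -16709/12006 ≈ -1.3917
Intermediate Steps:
m = 12006 (m = 18*667 = 12006)
(-13377 - 3332)/m = (-13377 - 3332)/12006 = -16709*1/12006 = -16709/12006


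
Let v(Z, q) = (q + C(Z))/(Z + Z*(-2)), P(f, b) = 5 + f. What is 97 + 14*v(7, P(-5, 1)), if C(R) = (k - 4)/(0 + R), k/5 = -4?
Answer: 727/7 ≈ 103.86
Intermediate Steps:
k = -20 (k = 5*(-4) = -20)
C(R) = -24/R (C(R) = (-20 - 4)/(0 + R) = -24/R)
v(Z, q) = -(q - 24/Z)/Z (v(Z, q) = (q - 24/Z)/(Z + Z*(-2)) = (q - 24/Z)/(Z - 2*Z) = (q - 24/Z)/((-Z)) = (q - 24/Z)*(-1/Z) = -(q - 24/Z)/Z)
97 + 14*v(7, P(-5, 1)) = 97 + 14*((24 - 1*7*(5 - 5))/7**2) = 97 + 14*((24 - 1*7*0)/49) = 97 + 14*((24 + 0)/49) = 97 + 14*((1/49)*24) = 97 + 14*(24/49) = 97 + 48/7 = 727/7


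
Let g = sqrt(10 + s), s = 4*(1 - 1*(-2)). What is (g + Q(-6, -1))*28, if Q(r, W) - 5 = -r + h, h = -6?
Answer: 140 + 28*sqrt(22) ≈ 271.33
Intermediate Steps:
s = 12 (s = 4*(1 + 2) = 4*3 = 12)
g = sqrt(22) (g = sqrt(10 + 12) = sqrt(22) ≈ 4.6904)
Q(r, W) = -1 - r (Q(r, W) = 5 + (-r - 6) = 5 + (-6 - r) = -1 - r)
(g + Q(-6, -1))*28 = (sqrt(22) + (-1 - 1*(-6)))*28 = (sqrt(22) + (-1 + 6))*28 = (sqrt(22) + 5)*28 = (5 + sqrt(22))*28 = 140 + 28*sqrt(22)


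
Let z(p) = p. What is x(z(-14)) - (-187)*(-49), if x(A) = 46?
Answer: -9117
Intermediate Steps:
x(z(-14)) - (-187)*(-49) = 46 - (-187)*(-49) = 46 - 1*9163 = 46 - 9163 = -9117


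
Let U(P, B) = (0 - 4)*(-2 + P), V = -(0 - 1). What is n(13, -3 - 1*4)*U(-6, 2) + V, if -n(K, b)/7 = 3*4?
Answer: -2687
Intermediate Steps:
n(K, b) = -84 (n(K, b) = -21*4 = -7*12 = -84)
V = 1 (V = -1*(-1) = 1)
U(P, B) = 8 - 4*P (U(P, B) = -4*(-2 + P) = 8 - 4*P)
n(13, -3 - 1*4)*U(-6, 2) + V = -84*(8 - 4*(-6)) + 1 = -84*(8 + 24) + 1 = -84*32 + 1 = -2688 + 1 = -2687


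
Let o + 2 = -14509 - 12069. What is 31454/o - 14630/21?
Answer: -9274427/13290 ≈ -697.85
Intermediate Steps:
o = -26580 (o = -2 + (-14509 - 12069) = -2 - 26578 = -26580)
31454/o - 14630/21 = 31454/(-26580) - 14630/21 = 31454*(-1/26580) - 14630*1/21 = -15727/13290 - 2090/3 = -9274427/13290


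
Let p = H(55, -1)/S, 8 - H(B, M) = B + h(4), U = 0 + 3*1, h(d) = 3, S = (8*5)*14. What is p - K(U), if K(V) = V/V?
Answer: -61/56 ≈ -1.0893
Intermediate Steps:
S = 560 (S = 40*14 = 560)
U = 3 (U = 0 + 3 = 3)
H(B, M) = 5 - B (H(B, M) = 8 - (B + 3) = 8 - (3 + B) = 8 + (-3 - B) = 5 - B)
p = -5/56 (p = (5 - 1*55)/560 = (5 - 55)*(1/560) = -50*1/560 = -5/56 ≈ -0.089286)
K(V) = 1
p - K(U) = -5/56 - 1*1 = -5/56 - 1 = -61/56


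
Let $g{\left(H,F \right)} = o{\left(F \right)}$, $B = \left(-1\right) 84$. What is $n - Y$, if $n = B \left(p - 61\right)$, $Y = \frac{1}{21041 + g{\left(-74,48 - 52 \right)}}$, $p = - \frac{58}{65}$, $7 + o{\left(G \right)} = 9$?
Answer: $\frac{7111103011}{1367795} \approx 5199.0$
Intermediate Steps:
$o{\left(G \right)} = 2$ ($o{\left(G \right)} = -7 + 9 = 2$)
$B = -84$
$g{\left(H,F \right)} = 2$
$p = - \frac{58}{65}$ ($p = \left(-58\right) \frac{1}{65} = - \frac{58}{65} \approx -0.89231$)
$Y = \frac{1}{21043}$ ($Y = \frac{1}{21041 + 2} = \frac{1}{21043} \approx 4.7522 \cdot 10^{-5}$)
$n = \frac{337932}{65}$ ($n = - 84 \left(- \frac{58}{65} - 61\right) = \left(-84\right) \left(- \frac{4023}{65}\right) = \frac{337932}{65} \approx 5199.0$)
$n - Y = \frac{337932}{65} - \frac{1}{21043} = \frac{7111103011}{1367795}$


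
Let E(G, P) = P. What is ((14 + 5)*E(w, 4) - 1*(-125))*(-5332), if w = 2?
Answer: -1071732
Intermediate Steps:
((14 + 5)*E(w, 4) - 1*(-125))*(-5332) = ((14 + 5)*4 - 1*(-125))*(-5332) = (19*4 + 125)*(-5332) = (76 + 125)*(-5332) = 201*(-5332) = -1071732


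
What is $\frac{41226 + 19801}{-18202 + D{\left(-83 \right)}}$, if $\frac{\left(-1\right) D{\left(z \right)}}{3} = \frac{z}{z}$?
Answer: $- \frac{61027}{18205} \approx -3.3522$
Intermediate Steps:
$D{\left(z \right)} = -3$ ($D{\left(z \right)} = - 3 \frac{z}{z} = \left(-3\right) 1 = -3$)
$\frac{41226 + 19801}{-18202 + D{\left(-83 \right)}} = \frac{41226 + 19801}{-18202 - 3} = \frac{61027}{-18205} = 61027 \left(- \frac{1}{18205}\right) = - \frac{61027}{18205}$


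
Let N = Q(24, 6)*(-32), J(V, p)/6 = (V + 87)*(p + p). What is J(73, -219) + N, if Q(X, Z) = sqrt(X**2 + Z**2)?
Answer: -420480 - 192*sqrt(17) ≈ -4.2127e+5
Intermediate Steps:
J(V, p) = 12*p*(87 + V) (J(V, p) = 6*((V + 87)*(p + p)) = 6*((87 + V)*(2*p)) = 6*(2*p*(87 + V)) = 12*p*(87 + V))
N = -192*sqrt(17) (N = sqrt(24**2 + 6**2)*(-32) = sqrt(576 + 36)*(-32) = sqrt(612)*(-32) = (6*sqrt(17))*(-32) = -192*sqrt(17) ≈ -791.64)
J(73, -219) + N = 12*(-219)*(87 + 73) - 192*sqrt(17) = 12*(-219)*160 - 192*sqrt(17) = -420480 - 192*sqrt(17)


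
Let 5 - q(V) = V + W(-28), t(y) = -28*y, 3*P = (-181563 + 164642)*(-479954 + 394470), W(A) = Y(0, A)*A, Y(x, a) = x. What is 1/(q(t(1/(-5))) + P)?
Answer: 15/7232373811 ≈ 2.0740e-9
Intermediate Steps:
W(A) = 0 (W(A) = 0*A = 0)
P = 1446474764/3 (P = ((-181563 + 164642)*(-479954 + 394470))/3 = (-16921*(-85484))/3 = (⅓)*1446474764 = 1446474764/3 ≈ 4.8216e+8)
q(V) = 5 - V (q(V) = 5 - (V + 0) = 5 - V)
1/(q(t(1/(-5))) + P) = 1/((5 - (-28)*1/(-5)) + 1446474764/3) = 1/((5 - (-28)*1*(-⅕)) + 1446474764/3) = 1/((5 - (-28)*(-1)/5) + 1446474764/3) = 1/((5 - 1*28/5) + 1446474764/3) = 1/((5 - 28/5) + 1446474764/3) = 1/(-⅗ + 1446474764/3) = 1/(7232373811/15) = 15/7232373811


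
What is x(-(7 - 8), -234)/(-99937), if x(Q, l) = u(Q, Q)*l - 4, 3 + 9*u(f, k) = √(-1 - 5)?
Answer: -2/2701 + 26*I*√6/99937 ≈ -0.00074047 + 0.00063727*I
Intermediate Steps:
u(f, k) = -⅓ + I*√6/9 (u(f, k) = -⅓ + √(-1 - 5)/9 = -⅓ + √(-6)/9 = -⅓ + (I*√6)/9 = -⅓ + I*√6/9)
x(Q, l) = -4 + l*(-⅓ + I*√6/9) (x(Q, l) = (-⅓ + I*√6/9)*l - 4 = l*(-⅓ + I*√6/9) - 4 = -4 + l*(-⅓ + I*√6/9))
x(-(7 - 8), -234)/(-99937) = (-4 - ⅑*(-234)*(3 - I*√6))/(-99937) = (-4 + (78 - 26*I*√6))*(-1/99937) = (74 - 26*I*√6)*(-1/99937) = -2/2701 + 26*I*√6/99937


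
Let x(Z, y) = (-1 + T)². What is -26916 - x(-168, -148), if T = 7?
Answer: -26952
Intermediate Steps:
x(Z, y) = 36 (x(Z, y) = (-1 + 7)² = 6² = 36)
-26916 - x(-168, -148) = -26916 - 1*36 = -26916 - 36 = -26952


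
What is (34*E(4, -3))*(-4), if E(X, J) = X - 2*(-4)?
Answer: -1632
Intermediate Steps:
E(X, J) = 8 + X (E(X, J) = X + 8 = 8 + X)
(34*E(4, -3))*(-4) = (34*(8 + 4))*(-4) = (34*12)*(-4) = 408*(-4) = -1632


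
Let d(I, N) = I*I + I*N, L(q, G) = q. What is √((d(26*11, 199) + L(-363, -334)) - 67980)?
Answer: √70367 ≈ 265.27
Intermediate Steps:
d(I, N) = I² + I*N
√((d(26*11, 199) + L(-363, -334)) - 67980) = √(((26*11)*(26*11 + 199) - 363) - 67980) = √((286*(286 + 199) - 363) - 67980) = √((286*485 - 363) - 67980) = √((138710 - 363) - 67980) = √(138347 - 67980) = √70367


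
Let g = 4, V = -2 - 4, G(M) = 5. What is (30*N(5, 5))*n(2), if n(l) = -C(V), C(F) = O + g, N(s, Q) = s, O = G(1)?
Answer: -1350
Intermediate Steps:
O = 5
V = -6
C(F) = 9 (C(F) = 5 + 4 = 9)
n(l) = -9 (n(l) = -1*9 = -9)
(30*N(5, 5))*n(2) = (30*5)*(-9) = 150*(-9) = -1350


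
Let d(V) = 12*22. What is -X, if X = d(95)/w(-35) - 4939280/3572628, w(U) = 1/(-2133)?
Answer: 502948659404/893157 ≈ 5.6311e+5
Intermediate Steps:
d(V) = 264
w(U) = -1/2133
X = -502948659404/893157 (X = 264/(-1/2133) - 4939280/3572628 = 264*(-2133) - 4939280*1/3572628 = -563112 - 1234820/893157 = -502948659404/893157 ≈ -5.6311e+5)
-X = -1*(-502948659404/893157) = 502948659404/893157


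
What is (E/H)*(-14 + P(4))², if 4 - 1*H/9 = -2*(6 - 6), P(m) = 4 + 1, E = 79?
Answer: 711/4 ≈ 177.75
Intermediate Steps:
P(m) = 5
H = 36 (H = 36 - (-18)*(6 - 6) = 36 - (-18)*0 = 36 - 9*0 = 36 + 0 = 36)
(E/H)*(-14 + P(4))² = (79/36)*(-14 + 5)² = (79*(1/36))*(-9)² = (79/36)*81 = 711/4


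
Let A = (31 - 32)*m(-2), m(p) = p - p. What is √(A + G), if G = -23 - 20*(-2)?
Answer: √17 ≈ 4.1231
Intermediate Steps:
m(p) = 0
G = 17 (G = -23 + 40 = 17)
A = 0 (A = (31 - 32)*0 = -1*0 = 0)
√(A + G) = √(0 + 17) = √17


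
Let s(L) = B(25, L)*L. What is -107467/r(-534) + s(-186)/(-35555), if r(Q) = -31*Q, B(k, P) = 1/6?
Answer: -3820476011/588577470 ≈ -6.4910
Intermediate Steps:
B(k, P) = 1/6
s(L) = L/6
-107467/r(-534) + s(-186)/(-35555) = -107467/((-31*(-534))) + ((1/6)*(-186))/(-35555) = -107467/16554 - 31*(-1/35555) = -107467*1/16554 + 31/35555 = -107467/16554 + 31/35555 = -3820476011/588577470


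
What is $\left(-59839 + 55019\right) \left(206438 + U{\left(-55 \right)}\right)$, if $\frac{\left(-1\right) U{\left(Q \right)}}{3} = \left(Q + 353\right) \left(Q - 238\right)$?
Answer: $-2257591600$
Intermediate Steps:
$U{\left(Q \right)} = - 3 \left(-238 + Q\right) \left(353 + Q\right)$ ($U{\left(Q \right)} = - 3 \left(Q + 353\right) \left(Q - 238\right) = - 3 \left(353 + Q\right) \left(-238 + Q\right) = - 3 \left(-238 + Q\right) \left(353 + Q\right)$)
$\left(-59839 + 55019\right) \left(206438 + U{\left(-55 \right)}\right) = \left(-59839 + 55019\right) \left(206438 - \left(-271017 + 9075\right)\right) = - 4820 \left(206438 + \left(252042 + 18975 - 9075\right)\right) = - 4820 \left(206438 + 261942\right) = \left(-4820\right) 468380 = -2257591600$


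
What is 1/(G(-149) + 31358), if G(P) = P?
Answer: 1/31209 ≈ 3.2042e-5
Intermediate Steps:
1/(G(-149) + 31358) = 1/(-149 + 31358) = 1/31209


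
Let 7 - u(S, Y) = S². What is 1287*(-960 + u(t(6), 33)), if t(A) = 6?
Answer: -1272843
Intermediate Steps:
u(S, Y) = 7 - S²
1287*(-960 + u(t(6), 33)) = 1287*(-960 + (7 - 1*6²)) = 1287*(-960 + (7 - 1*36)) = 1287*(-960 + (7 - 36)) = 1287*(-960 - 29) = 1287*(-989) = -1272843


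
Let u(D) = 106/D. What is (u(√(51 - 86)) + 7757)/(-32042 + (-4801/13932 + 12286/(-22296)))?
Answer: -25099379199/103681421732 + 171492471*I*√35/1814424880310 ≈ -0.24208 + 0.00055917*I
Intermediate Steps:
(u(√(51 - 86)) + 7757)/(-32042 + (-4801/13932 + 12286/(-22296))) = (106/(√(51 - 86)) + 7757)/(-32042 + (-4801/13932 + 12286/(-22296))) = (106/(√(-35)) + 7757)/(-32042 + (-4801*1/13932 + 12286*(-1/22296))) = (106/((I*√35)) + 7757)/(-32042 + (-4801/13932 - 6143/11148)) = (106*(-I*√35/35) + 7757)/(-32042 - 2898038/3235707) = (-106*I*√35/35 + 7757)/(-103681421732/3235707) = (7757 - 106*I*√35/35)*(-3235707/103681421732) = -25099379199/103681421732 + 171492471*I*√35/1814424880310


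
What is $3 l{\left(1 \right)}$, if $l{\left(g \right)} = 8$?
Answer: $24$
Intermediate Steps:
$3 l{\left(1 \right)} = 3 \cdot 8 = 24$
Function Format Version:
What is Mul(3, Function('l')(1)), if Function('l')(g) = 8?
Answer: 24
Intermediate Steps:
Mul(3, Function('l')(1)) = Mul(3, 8) = 24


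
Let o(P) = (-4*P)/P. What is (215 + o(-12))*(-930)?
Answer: -196230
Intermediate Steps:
o(P) = -4
(215 + o(-12))*(-930) = (215 - 4)*(-930) = 211*(-930) = -196230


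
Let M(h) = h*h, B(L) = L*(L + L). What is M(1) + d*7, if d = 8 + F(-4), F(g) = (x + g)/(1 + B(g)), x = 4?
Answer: 57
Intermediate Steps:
B(L) = 2*L² (B(L) = L*(2*L) = 2*L²)
F(g) = (4 + g)/(1 + 2*g²)
d = 8 (d = 8 + (4 - 4)/(1 + 2*(-4)²) = 8 + 0/(1 + 2*16) = 8 + 0/(1 + 32) = 8 + 0/33 = 8 + (1/33)*0 = 8 + 0 = 8)
M(h) = h²
M(1) + d*7 = 1² + 8*7 = 1 + 56 = 57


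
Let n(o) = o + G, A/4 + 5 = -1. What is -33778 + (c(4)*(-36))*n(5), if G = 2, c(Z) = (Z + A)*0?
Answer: -33778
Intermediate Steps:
A = -24 (A = -20 + 4*(-1) = -20 - 4 = -24)
c(Z) = 0 (c(Z) = (Z - 24)*0 = (-24 + Z)*0 = 0)
n(o) = 2 + o (n(o) = o + 2 = 2 + o)
-33778 + (c(4)*(-36))*n(5) = -33778 + (0*(-36))*(2 + 5) = -33778 + 0*7 = -33778 + 0 = -33778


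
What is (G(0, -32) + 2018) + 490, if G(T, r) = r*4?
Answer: 2380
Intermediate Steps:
G(T, r) = 4*r
(G(0, -32) + 2018) + 490 = (4*(-32) + 2018) + 490 = (-128 + 2018) + 490 = 1890 + 490 = 2380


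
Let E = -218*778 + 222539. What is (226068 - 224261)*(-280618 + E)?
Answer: -411423181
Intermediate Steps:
E = 52935 (E = -169604 + 222539 = 52935)
(226068 - 224261)*(-280618 + E) = (226068 - 224261)*(-280618 + 52935) = 1807*(-227683) = -411423181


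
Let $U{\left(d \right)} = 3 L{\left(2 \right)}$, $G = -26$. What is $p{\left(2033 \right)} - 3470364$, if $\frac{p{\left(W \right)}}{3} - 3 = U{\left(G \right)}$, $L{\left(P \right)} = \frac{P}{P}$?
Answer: $-3470346$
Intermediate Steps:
$L{\left(P \right)} = 1$
$U{\left(d \right)} = 3$ ($U{\left(d \right)} = 3 \cdot 1 = 3$)
$p{\left(W \right)} = 18$ ($p{\left(W \right)} = 9 + 3 \cdot 3 = 9 + 9 = 18$)
$p{\left(2033 \right)} - 3470364 = 18 - 3470364 = -3470346$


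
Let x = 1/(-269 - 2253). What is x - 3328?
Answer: -8393217/2522 ≈ -3328.0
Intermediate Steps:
x = -1/2522 (x = 1/(-2522) = -1/2522 ≈ -0.00039651)
x - 3328 = -1/2522 - 3328 = -8393217/2522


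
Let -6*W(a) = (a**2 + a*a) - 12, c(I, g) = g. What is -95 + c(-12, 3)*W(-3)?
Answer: -98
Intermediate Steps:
W(a) = 2 - a**2/3 (W(a) = -((a**2 + a*a) - 12)/6 = -((a**2 + a**2) - 12)/6 = -(2*a**2 - 12)/6 = -(-12 + 2*a**2)/6 = 2 - a**2/3)
-95 + c(-12, 3)*W(-3) = -95 + 3*(2 - 1/3*(-3)**2) = -95 + 3*(2 - 1/3*9) = -95 + 3*(2 - 3) = -95 + 3*(-1) = -95 - 3 = -98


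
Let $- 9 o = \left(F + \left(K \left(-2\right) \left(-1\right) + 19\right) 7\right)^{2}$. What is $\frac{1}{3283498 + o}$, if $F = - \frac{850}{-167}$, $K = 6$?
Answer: $\frac{27889}{91420631953} \approx 3.0506 \cdot 10^{-7}$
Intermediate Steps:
$F = \frac{850}{167}$ ($F = \left(-850\right) \left(- \frac{1}{167}\right) = \frac{850}{167} \approx 5.0898$)
$o = - \frac{152843769}{27889}$ ($o = - \frac{\left(\frac{850}{167} + \left(6 \left(-2\right) \left(-1\right) + 19\right) 7\right)^{2}}{9} = - \frac{\left(\frac{850}{167} + \left(\left(-12\right) \left(-1\right) + 19\right) 7\right)^{2}}{9} = - \frac{\left(\frac{850}{167} + \left(12 + 19\right) 7\right)^{2}}{9} = - \frac{\left(\frac{850}{167} + 31 \cdot 7\right)^{2}}{9} = - \frac{\left(\frac{850}{167} + 217\right)^{2}}{9} = - \frac{\left(\frac{37089}{167}\right)^{2}}{9} = \left(- \frac{1}{9}\right) \frac{1375593921}{27889} = - \frac{152843769}{27889} \approx -5480.4$)
$\frac{1}{3283498 + o} = \frac{1}{3283498 - \frac{152843769}{27889}} = \frac{1}{\frac{91420631953}{27889}} = \frac{27889}{91420631953}$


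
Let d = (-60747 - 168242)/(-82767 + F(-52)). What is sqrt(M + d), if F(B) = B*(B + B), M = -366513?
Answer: I*sqrt(2193348136919902)/77359 ≈ 605.4*I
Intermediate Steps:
F(B) = 2*B**2 (F(B) = B*(2*B) = 2*B**2)
d = 228989/77359 (d = (-60747 - 168242)/(-82767 + 2*(-52)**2) = -228989/(-82767 + 2*2704) = -228989/(-82767 + 5408) = -228989/(-77359) = -228989*(-1/77359) = 228989/77359 ≈ 2.9601)
sqrt(M + d) = sqrt(-366513 + 228989/77359) = sqrt(-28352850178/77359) = I*sqrt(2193348136919902)/77359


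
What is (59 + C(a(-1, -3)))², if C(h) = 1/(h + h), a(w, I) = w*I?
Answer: 126025/36 ≈ 3500.7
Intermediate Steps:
a(w, I) = I*w
C(h) = 1/(2*h)
(59 + C(a(-1, -3)))² = (59 + 1/(2*((-3*(-1)))))² = (59 + (½)/3)² = (59 + (½)*(⅓))² = (59 + ⅙)² = (355/6)² = 126025/36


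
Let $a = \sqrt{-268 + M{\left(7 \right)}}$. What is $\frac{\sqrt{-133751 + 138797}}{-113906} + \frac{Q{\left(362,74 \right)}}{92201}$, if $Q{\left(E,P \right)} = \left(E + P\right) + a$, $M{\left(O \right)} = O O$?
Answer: $\frac{436}{92201} - \frac{29 \sqrt{6}}{113906} + \frac{i \sqrt{219}}{92201} \approx 0.0041052 + 0.0001605 i$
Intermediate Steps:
$M{\left(O \right)} = O^{2}$
$a = i \sqrt{219}$ ($a = \sqrt{-268 + 7^{2}} = \sqrt{-268 + 49} = \sqrt{-219} = i \sqrt{219} \approx 14.799 i$)
$Q{\left(E,P \right)} = E + P + i \sqrt{219}$ ($Q{\left(E,P \right)} = \left(E + P\right) + i \sqrt{219} = E + P + i \sqrt{219}$)
$\frac{\sqrt{-133751 + 138797}}{-113906} + \frac{Q{\left(362,74 \right)}}{92201} = \frac{\sqrt{-133751 + 138797}}{-113906} + \frac{362 + 74 + i \sqrt{219}}{92201} = \sqrt{5046} \left(- \frac{1}{113906}\right) + \left(436 + i \sqrt{219}\right) \frac{1}{92201} = 29 \sqrt{6} \left(- \frac{1}{113906}\right) + \left(\frac{436}{92201} + \frac{i \sqrt{219}}{92201}\right) = - \frac{29 \sqrt{6}}{113906} + \left(\frac{436}{92201} + \frac{i \sqrt{219}}{92201}\right) = \frac{436}{92201} - \frac{29 \sqrt{6}}{113906} + \frac{i \sqrt{219}}{92201}$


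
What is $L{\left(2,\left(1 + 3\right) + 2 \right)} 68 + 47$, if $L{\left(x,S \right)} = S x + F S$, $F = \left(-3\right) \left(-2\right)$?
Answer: $3311$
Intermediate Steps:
$F = 6$
$L{\left(x,S \right)} = 6 S + S x$ ($L{\left(x,S \right)} = S x + 6 S = 6 S + S x$)
$L{\left(2,\left(1 + 3\right) + 2 \right)} 68 + 47 = \left(\left(1 + 3\right) + 2\right) \left(6 + 2\right) 68 + 47 = \left(4 + 2\right) 8 \cdot 68 + 47 = 6 \cdot 8 \cdot 68 + 47 = 48 \cdot 68 + 47 = 3264 + 47 = 3311$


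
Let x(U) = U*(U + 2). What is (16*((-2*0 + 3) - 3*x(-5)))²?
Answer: 451584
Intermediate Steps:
x(U) = U*(2 + U)
(16*((-2*0 + 3) - 3*x(-5)))² = (16*((-2*0 + 3) - (-15)*(2 - 5)))² = (16*((0 + 3) - (-15)*(-3)))² = (16*(3 - 3*15))² = (16*(3 - 45))² = (16*(-42))² = (-672)² = 451584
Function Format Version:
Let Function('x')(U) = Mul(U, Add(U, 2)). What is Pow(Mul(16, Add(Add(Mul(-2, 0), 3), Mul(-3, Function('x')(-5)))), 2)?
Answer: 451584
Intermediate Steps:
Function('x')(U) = Mul(U, Add(2, U))
Pow(Mul(16, Add(Add(Mul(-2, 0), 3), Mul(-3, Function('x')(-5)))), 2) = Pow(Mul(16, Add(Add(Mul(-2, 0), 3), Mul(-3, Mul(-5, Add(2, -5))))), 2) = Pow(Mul(16, Add(Add(0, 3), Mul(-3, Mul(-5, -3)))), 2) = Pow(Mul(16, Add(3, Mul(-3, 15))), 2) = Pow(Mul(16, Add(3, -45)), 2) = Pow(Mul(16, -42), 2) = Pow(-672, 2) = 451584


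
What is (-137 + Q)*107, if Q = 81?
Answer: -5992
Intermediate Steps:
(-137 + Q)*107 = (-137 + 81)*107 = -56*107 = -5992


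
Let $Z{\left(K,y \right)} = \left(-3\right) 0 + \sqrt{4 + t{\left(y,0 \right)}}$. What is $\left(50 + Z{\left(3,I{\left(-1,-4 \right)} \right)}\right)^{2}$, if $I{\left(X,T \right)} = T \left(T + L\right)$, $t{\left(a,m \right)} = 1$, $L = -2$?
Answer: $\left(50 + \sqrt{5}\right)^{2} \approx 2728.6$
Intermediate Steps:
$I{\left(X,T \right)} = T \left(-2 + T\right)$ ($I{\left(X,T \right)} = T \left(T - 2\right) = T \left(-2 + T\right)$)
$Z{\left(K,y \right)} = \sqrt{5}$ ($Z{\left(K,y \right)} = \left(-3\right) 0 + \sqrt{4 + 1} = 0 + \sqrt{5} = \sqrt{5}$)
$\left(50 + Z{\left(3,I{\left(-1,-4 \right)} \right)}\right)^{2} = \left(50 + \sqrt{5}\right)^{2}$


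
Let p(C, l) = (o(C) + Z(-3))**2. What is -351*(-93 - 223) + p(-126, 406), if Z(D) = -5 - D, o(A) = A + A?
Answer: 175432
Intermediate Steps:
o(A) = 2*A
p(C, l) = (-2 + 2*C)**2 (p(C, l) = (2*C + (-5 - 1*(-3)))**2 = (2*C + (-5 + 3))**2 = (2*C - 2)**2 = (-2 + 2*C)**2)
-351*(-93 - 223) + p(-126, 406) = -351*(-93 - 223) + 4*(-1 - 126)**2 = -351*(-316) + 4*(-127)**2 = 110916 + 4*16129 = 110916 + 64516 = 175432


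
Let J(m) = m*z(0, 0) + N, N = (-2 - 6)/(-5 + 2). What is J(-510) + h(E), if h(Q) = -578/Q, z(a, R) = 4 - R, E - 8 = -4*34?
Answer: -390301/192 ≈ -2032.8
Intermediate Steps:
E = -128 (E = 8 - 4*34 = 8 - 136 = -128)
N = 8/3 (N = -8/(-3) = -8*(-⅓) = 8/3 ≈ 2.6667)
J(m) = 8/3 + 4*m (J(m) = m*(4 - 1*0) + 8/3 = m*(4 + 0) + 8/3 = m*4 + 8/3 = 4*m + 8/3 = 8/3 + 4*m)
J(-510) + h(E) = (8/3 + 4*(-510)) - 578/(-128) = (8/3 - 2040) - 578*(-1/128) = -6112/3 + 289/64 = -390301/192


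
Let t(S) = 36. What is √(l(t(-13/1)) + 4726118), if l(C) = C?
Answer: √4726154 ≈ 2174.0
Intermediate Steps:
√(l(t(-13/1)) + 4726118) = √(36 + 4726118) = √4726154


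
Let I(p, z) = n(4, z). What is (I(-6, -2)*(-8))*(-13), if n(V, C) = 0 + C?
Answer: -208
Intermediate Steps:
n(V, C) = C
I(p, z) = z
(I(-6, -2)*(-8))*(-13) = -2*(-8)*(-13) = 16*(-13) = -208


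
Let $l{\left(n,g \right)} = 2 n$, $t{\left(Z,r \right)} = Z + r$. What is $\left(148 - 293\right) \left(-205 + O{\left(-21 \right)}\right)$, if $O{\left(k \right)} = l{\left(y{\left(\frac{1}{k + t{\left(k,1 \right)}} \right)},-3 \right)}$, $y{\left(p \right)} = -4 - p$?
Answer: $\frac{1265995}{41} \approx 30878.0$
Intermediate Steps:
$O{\left(k \right)} = -8 - \frac{2}{1 + 2 k}$ ($O{\left(k \right)} = 2 \left(-4 - \frac{1}{k + \left(k + 1\right)}\right) = 2 \left(-4 - \frac{1}{k + \left(1 + k\right)}\right) = 2 \left(-4 - \frac{1}{1 + 2 k}\right) = -8 - \frac{2}{1 + 2 k}$)
$\left(148 - 293\right) \left(-205 + O{\left(-21 \right)}\right) = \left(148 - 293\right) \left(-205 + \frac{2 \left(-5 - -168\right)}{1 + 2 \left(-21\right)}\right) = - 145 \left(-205 + \frac{2 \left(-5 + 168\right)}{1 - 42}\right) = - 145 \left(-205 + 2 \frac{1}{-41} \cdot 163\right) = - 145 \left(-205 + 2 \left(- \frac{1}{41}\right) 163\right) = - 145 \left(-205 - \frac{326}{41}\right) = \left(-145\right) \left(- \frac{8731}{41}\right) = \frac{1265995}{41}$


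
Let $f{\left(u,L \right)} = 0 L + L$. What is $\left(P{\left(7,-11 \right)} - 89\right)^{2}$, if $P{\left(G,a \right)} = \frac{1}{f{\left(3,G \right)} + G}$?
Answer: $\frac{1550025}{196} \approx 7908.3$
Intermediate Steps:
$f{\left(u,L \right)} = L$ ($f{\left(u,L \right)} = 0 + L = L$)
$P{\left(G,a \right)} = \frac{1}{2 G}$ ($P{\left(G,a \right)} = \frac{1}{G + G} = \frac{1}{2 G}$)
$\left(P{\left(7,-11 \right)} - 89\right)^{2} = \left(\frac{1}{2 \cdot 7} - 89\right)^{2} = \left(\frac{1}{2} \cdot \frac{1}{7} - 89\right)^{2} = \left(\frac{1}{14} - 89\right)^{2} = \left(- \frac{1245}{14}\right)^{2} = \frac{1550025}{196}$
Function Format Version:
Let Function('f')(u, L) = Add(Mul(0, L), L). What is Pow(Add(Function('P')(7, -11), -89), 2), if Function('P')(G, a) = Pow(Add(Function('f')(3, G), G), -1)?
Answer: Rational(1550025, 196) ≈ 7908.3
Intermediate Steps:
Function('f')(u, L) = L (Function('f')(u, L) = Add(0, L) = L)
Function('P')(G, a) = Mul(Rational(1, 2), Pow(G, -1)) (Function('P')(G, a) = Pow(Add(G, G), -1) = Pow(Mul(2, G), -1) = Mul(Rational(1, 2), Pow(G, -1)))
Pow(Add(Function('P')(7, -11), -89), 2) = Pow(Add(Mul(Rational(1, 2), Pow(7, -1)), -89), 2) = Pow(Add(Mul(Rational(1, 2), Rational(1, 7)), -89), 2) = Pow(Add(Rational(1, 14), -89), 2) = Pow(Rational(-1245, 14), 2) = Rational(1550025, 196)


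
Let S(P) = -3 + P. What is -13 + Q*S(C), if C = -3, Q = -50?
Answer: 287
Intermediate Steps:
-13 + Q*S(C) = -13 - 50*(-3 - 3) = -13 - 50*(-6) = -13 + 300 = 287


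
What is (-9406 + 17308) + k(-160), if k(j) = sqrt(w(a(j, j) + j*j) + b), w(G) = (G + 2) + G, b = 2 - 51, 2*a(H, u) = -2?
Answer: 7902 + sqrt(51151) ≈ 8128.2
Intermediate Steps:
a(H, u) = -1 (a(H, u) = (1/2)*(-2) = -1)
b = -49
w(G) = 2 + 2*G (w(G) = (2 + G) + G = 2 + 2*G)
k(j) = sqrt(-49 + 2*j**2) (k(j) = sqrt((2 + 2*(-1 + j*j)) - 49) = sqrt((2 + 2*(-1 + j**2)) - 49) = sqrt((2 + (-2 + 2*j**2)) - 49) = sqrt(2*j**2 - 49) = sqrt(-49 + 2*j**2))
(-9406 + 17308) + k(-160) = (-9406 + 17308) + sqrt(-49 + 2*(-160)**2) = 7902 + sqrt(-49 + 2*25600) = 7902 + sqrt(-49 + 51200) = 7902 + sqrt(51151)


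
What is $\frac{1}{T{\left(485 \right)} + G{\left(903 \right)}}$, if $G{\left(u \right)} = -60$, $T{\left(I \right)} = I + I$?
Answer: $\frac{1}{910} \approx 0.0010989$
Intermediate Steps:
$T{\left(I \right)} = 2 I$
$\frac{1}{T{\left(485 \right)} + G{\left(903 \right)}} = \frac{1}{2 \cdot 485 - 60} = \frac{1}{970 - 60} = \frac{1}{910}$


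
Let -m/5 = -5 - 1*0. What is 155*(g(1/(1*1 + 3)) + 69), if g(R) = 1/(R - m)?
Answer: 1058185/99 ≈ 10689.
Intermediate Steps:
m = 25 (m = -5*(-5 - 1*0) = -5*(-5 + 0) = -5*(-5) = 25)
g(R) = 1/(-25 + R) (g(R) = 1/(R - 1*25) = 1/(R - 25) = 1/(-25 + R))
155*(g(1/(1*1 + 3)) + 69) = 155*(1/(-25 + 1/(1*1 + 3)) + 69) = 155*(1/(-25 + 1/(1 + 3)) + 69) = 155*(1/(-25 + 1/4) + 69) = 155*(1/(-25 + ¼) + 69) = 155*(1/(-99/4) + 69) = 155*(-4/99 + 69) = 155*(6827/99) = 1058185/99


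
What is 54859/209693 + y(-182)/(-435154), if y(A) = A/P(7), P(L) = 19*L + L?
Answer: 238723858869/912487477220 ≈ 0.26162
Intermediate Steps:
P(L) = 20*L
y(A) = A/140 (y(A) = A/((20*7)) = A/140)
54859/209693 + y(-182)/(-435154) = 54859/209693 + ((1/140)*(-182))/(-435154) = 54859*(1/209693) - 13/10*(-1/435154) = 54859/209693 + 13/4351540 = 238723858869/912487477220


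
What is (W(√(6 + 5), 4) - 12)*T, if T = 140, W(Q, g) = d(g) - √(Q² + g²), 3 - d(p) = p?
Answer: -1820 - 420*√3 ≈ -2547.5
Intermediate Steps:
d(p) = 3 - p
W(Q, g) = 3 - g - √(Q² + g²) (W(Q, g) = (3 - g) - √(Q² + g²) = 3 - g - √(Q² + g²))
(W(√(6 + 5), 4) - 12)*T = ((3 - 1*4 - √((√(6 + 5))² + 4²)) - 12)*140 = ((3 - 4 - √((√11)² + 16)) - 12)*140 = ((3 - 4 - √(11 + 16)) - 12)*140 = ((3 - 4 - √27) - 12)*140 = ((3 - 4 - 3*√3) - 12)*140 = ((-1 - 3*√3) - 12)*140 = (-13 - 3*√3)*140 = -1820 - 420*√3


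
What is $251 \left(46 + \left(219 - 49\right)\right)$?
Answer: $54216$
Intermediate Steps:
$251 \left(46 + \left(219 - 49\right)\right) = 251 \left(46 + 170\right) = 251 \cdot 216 = 54216$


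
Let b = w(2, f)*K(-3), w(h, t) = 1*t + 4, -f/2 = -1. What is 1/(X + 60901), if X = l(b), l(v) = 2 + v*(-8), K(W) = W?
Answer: 1/61047 ≈ 1.6381e-5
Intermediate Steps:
f = 2 (f = -2*(-1) = 2)
w(h, t) = 4 + t (w(h, t) = t + 4 = 4 + t)
b = -18 (b = (4 + 2)*(-3) = 6*(-3) = -18)
l(v) = 2 - 8*v
X = 146 (X = 2 - 8*(-18) = 2 + 144 = 146)
1/(X + 60901) = 1/(146 + 60901) = 1/61047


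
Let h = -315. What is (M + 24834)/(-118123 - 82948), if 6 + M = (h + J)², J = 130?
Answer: -59053/201071 ≈ -0.29369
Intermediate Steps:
M = 34219 (M = -6 + (-315 + 130)² = -6 + (-185)² = -6 + 34225 = 34219)
(M + 24834)/(-118123 - 82948) = (34219 + 24834)/(-118123 - 82948) = 59053/(-201071) = 59053*(-1/201071) = -59053/201071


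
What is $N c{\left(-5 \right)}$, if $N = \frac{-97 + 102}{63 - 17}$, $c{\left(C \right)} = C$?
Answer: $- \frac{25}{46} \approx -0.54348$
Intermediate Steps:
$N = \frac{5}{46} \approx 0.1087$
$N c{\left(-5 \right)} = \frac{5}{46} \left(-5\right) = - \frac{25}{46}$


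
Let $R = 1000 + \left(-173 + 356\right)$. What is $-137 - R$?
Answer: $-1320$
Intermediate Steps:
$R = 1183$ ($R = 1000 + 183 = 1183$)
$-137 - R = -137 - 1183 = -1320$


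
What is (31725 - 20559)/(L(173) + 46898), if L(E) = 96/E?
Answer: 965859/4056725 ≈ 0.23809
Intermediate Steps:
(31725 - 20559)/(L(173) + 46898) = (31725 - 20559)/(96/173 + 46898) = 11166/(96*(1/173) + 46898) = 11166/(96/173 + 46898) = 11166/(8113450/173) = 11166*(173/8113450) = 965859/4056725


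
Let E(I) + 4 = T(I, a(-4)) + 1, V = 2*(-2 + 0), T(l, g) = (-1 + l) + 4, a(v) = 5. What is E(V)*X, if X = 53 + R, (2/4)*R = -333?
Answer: 2452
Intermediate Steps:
R = -666 (R = 2*(-333) = -666)
T(l, g) = 3 + l
V = -4 (V = 2*(-2) = -4)
E(I) = I (E(I) = -4 + ((3 + I) + 1) = -4 + (4 + I) = I)
X = -613 (X = 53 - 666 = -613)
E(V)*X = -4*(-613) = 2452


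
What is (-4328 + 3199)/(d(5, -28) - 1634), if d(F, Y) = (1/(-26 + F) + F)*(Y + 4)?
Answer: 7903/12270 ≈ 0.64409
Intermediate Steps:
d(F, Y) = (4 + Y)*(F + 1/(-26 + F)) (d(F, Y) = (F + 1/(-26 + F))*(4 + Y) = (4 + Y)*(F + 1/(-26 + F)))
(-4328 + 3199)/(d(5, -28) - 1634) = (-4328 + 3199)/((4 - 28 - 104*5 + 4*5² - 28*5² - 26*5*(-28))/(-26 + 5) - 1634) = -1129/((4 - 28 - 520 + 4*25 - 28*25 + 3640)/(-21) - 1634) = -1129/(-(4 - 28 - 520 + 100 - 700 + 3640)/21 - 1634) = -1129/(-1/21*2496 - 1634) = -1129/(-832/7 - 1634) = -1129/(-12270/7) = -1129*(-7/12270) = 7903/12270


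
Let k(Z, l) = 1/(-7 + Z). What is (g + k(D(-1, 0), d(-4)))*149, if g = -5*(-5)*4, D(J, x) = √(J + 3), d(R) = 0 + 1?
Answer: 699257/47 - 149*√2/47 ≈ 14873.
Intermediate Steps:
d(R) = 1
D(J, x) = √(3 + J)
g = 100 (g = 25*4 = 100)
(g + k(D(-1, 0), d(-4)))*149 = (100 + 1/(-7 + √(3 - 1)))*149 = (100 + 1/(-7 + √2))*149 = 14900 + 149/(-7 + √2)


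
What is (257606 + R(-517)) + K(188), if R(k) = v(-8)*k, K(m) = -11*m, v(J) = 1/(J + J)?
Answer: 4089125/16 ≈ 2.5557e+5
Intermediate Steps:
v(J) = 1/(2*J)
R(k) = -k/16 (R(k) = ((½)/(-8))*k = ((½)*(-⅛))*k = -k/16)
(257606 + R(-517)) + K(188) = (257606 - 1/16*(-517)) - 11*188 = (257606 + 517/16) - 2068 = 4122213/16 - 2068 = 4089125/16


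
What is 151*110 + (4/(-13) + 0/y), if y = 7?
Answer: 215926/13 ≈ 16610.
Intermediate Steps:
151*110 + (4/(-13) + 0/y) = 151*110 + (4/(-13) + 0/7) = 16610 + (4*(-1/13) + 0*(1/7)) = 16610 + (-4/13 + 0) = 16610 - 4/13 = 215926/13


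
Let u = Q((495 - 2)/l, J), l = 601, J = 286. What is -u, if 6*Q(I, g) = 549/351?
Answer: -61/234 ≈ -0.26068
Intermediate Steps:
Q(I, g) = 61/234 (Q(I, g) = (549/351)/6 = (549*(1/351))/6 = (⅙)*(61/39) = 61/234)
u = 61/234 ≈ 0.26068
-u = -1*61/234 = -61/234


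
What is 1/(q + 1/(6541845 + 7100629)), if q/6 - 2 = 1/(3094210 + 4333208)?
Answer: 16888059492022/202656728784641 ≈ 0.083333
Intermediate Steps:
q = 14854837/1237903 (q = 12 + 6/(3094210 + 4333208) = 12 + 6/7427418 = 12 + 6*(1/7427418) = 12 + 1/1237903 = 14854837/1237903 ≈ 12.000)
1/(q + 1/(6541845 + 7100629)) = 1/(14854837/1237903 + 1/(6541845 + 7100629)) = 1/(14854837/1237903 + 1/13642474) = 1/(202656728784641/16888059492022) = 16888059492022/202656728784641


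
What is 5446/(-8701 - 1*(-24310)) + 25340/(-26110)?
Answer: -3619100/5822157 ≈ -0.62161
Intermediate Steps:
5446/(-8701 - 1*(-24310)) + 25340/(-26110) = 5446/(-8701 + 24310) + 25340*(-1/26110) = 5446/15609 - 362/373 = -3619100/5822157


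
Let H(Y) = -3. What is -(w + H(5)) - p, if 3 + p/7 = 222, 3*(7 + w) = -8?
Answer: -4561/3 ≈ -1520.3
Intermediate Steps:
w = -29/3 (w = -7 + (⅓)*(-8) = -7 - 8/3 = -29/3 ≈ -9.6667)
p = 1533 (p = -21 + 7*222 = -21 + 1554 = 1533)
-(w + H(5)) - p = -(-29/3 - 3) - 1*1533 = -1*(-38/3) - 1533 = 38/3 - 1533 = -4561/3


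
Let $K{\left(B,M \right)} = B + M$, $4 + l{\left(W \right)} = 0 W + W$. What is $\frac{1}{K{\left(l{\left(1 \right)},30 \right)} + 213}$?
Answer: $\frac{1}{240} \approx 0.0041667$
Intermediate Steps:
$l{\left(W \right)} = -4 + W$ ($l{\left(W \right)} = -4 + \left(0 W + W\right) = -4 + \left(0 + W\right) = -4 + W$)
$\frac{1}{K{\left(l{\left(1 \right)},30 \right)} + 213} = \frac{1}{\left(\left(-4 + 1\right) + 30\right) + 213} = \frac{1}{\left(-3 + 30\right) + 213} = \frac{1}{27 + 213} = \frac{1}{240}$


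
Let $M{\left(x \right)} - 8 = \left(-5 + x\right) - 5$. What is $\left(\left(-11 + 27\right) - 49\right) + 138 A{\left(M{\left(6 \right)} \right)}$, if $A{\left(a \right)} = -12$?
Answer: $-1689$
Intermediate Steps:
$M{\left(x \right)} = -2 + x$ ($M{\left(x \right)} = 8 + \left(\left(-5 + x\right) - 5\right) = 8 + \left(-10 + x\right) = -2 + x$)
$\left(\left(-11 + 27\right) - 49\right) + 138 A{\left(M{\left(6 \right)} \right)} = \left(\left(-11 + 27\right) - 49\right) + 138 \left(-12\right) = \left(16 - 49\right) - 1656 = -33 - 1656 = -1689$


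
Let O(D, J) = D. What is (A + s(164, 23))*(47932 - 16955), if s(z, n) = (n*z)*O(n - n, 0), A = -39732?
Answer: -1230778164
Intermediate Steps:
s(z, n) = 0 (s(z, n) = (n*z)*(n - n) = (n*z)*0 = 0)
(A + s(164, 23))*(47932 - 16955) = (-39732 + 0)*(47932 - 16955) = -39732*30977 = -1230778164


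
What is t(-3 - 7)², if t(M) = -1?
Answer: 1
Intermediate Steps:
t(-3 - 7)² = (-1)² = 1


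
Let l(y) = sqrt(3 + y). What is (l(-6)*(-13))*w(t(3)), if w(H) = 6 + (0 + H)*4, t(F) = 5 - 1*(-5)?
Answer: -598*I*sqrt(3) ≈ -1035.8*I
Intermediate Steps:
t(F) = 10 (t(F) = 5 + 5 = 10)
w(H) = 6 + 4*H (w(H) = 6 + H*4 = 6 + 4*H)
(l(-6)*(-13))*w(t(3)) = (sqrt(3 - 6)*(-13))*(6 + 4*10) = (sqrt(-3)*(-13))*(6 + 40) = ((I*sqrt(3))*(-13))*46 = -13*I*sqrt(3)*46 = -598*I*sqrt(3)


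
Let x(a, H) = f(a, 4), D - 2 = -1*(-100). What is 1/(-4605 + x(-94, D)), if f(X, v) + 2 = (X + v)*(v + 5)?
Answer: -1/5417 ≈ -0.00018460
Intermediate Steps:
f(X, v) = -2 + (5 + v)*(X + v) (f(X, v) = -2 + (X + v)*(v + 5) = -2 + (X + v)*(5 + v) = -2 + (5 + v)*(X + v))
D = 102 (D = 2 - 1*(-100) = 2 + 100 = 102)
x(a, H) = 34 + 9*a (x(a, H) = -2 + 4**2 + 5*a + 5*4 + a*4 = -2 + 16 + 5*a + 20 + 4*a = 34 + 9*a)
1/(-4605 + x(-94, D)) = 1/(-4605 + (34 + 9*(-94))) = 1/(-4605 + (34 - 846)) = 1/(-4605 - 812) = 1/(-5417) = -1/5417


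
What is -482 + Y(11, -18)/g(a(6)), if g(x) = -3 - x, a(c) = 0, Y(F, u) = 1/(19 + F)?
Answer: -43381/90 ≈ -482.01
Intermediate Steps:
-482 + Y(11, -18)/g(a(6)) = -482 + 1/((19 + 11)*(-3 - 1*0)) = -482 + 1/(30*(-3 + 0)) = -482 + (1/30)/(-3) = -482 + (1/30)*(-⅓) = -482 - 1/90 = -43381/90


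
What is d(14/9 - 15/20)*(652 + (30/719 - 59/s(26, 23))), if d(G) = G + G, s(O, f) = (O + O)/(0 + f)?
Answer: 75409193/74776 ≈ 1008.5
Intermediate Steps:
s(O, f) = 2*O/f (s(O, f) = (2*O)/f = 2*O/f)
d(G) = 2*G
d(14/9 - 15/20)*(652 + (30/719 - 59/s(26, 23))) = (2*(14/9 - 15/20))*(652 + (30/719 - 59/(2*26/23))) = (2*(14*(1/9) - 15*1/20))*(652 + (30*(1/719) - 59/(2*26*(1/23)))) = (2*(14/9 - 3/4))*(652 + (30/719 - 59/52/23)) = (2*(29/36))*(652 + (30/719 - 59*23/52)) = 29*(652 + (30/719 - 1357/52))/18 = 29*(652 - 974123/37388)/18 = (29/18)*(23402853/37388) = 75409193/74776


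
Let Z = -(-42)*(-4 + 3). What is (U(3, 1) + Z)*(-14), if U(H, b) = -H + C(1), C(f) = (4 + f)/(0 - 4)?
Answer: 1295/2 ≈ 647.50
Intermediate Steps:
C(f) = -1 - f/4 (C(f) = (4 + f)/(-4) = (4 + f)*(-¼) = -1 - f/4)
Z = -42 (Z = -(-42)*(-1) = -14*3 = -42)
U(H, b) = -5/4 - H (U(H, b) = -H + (-1 - ¼*1) = -H + (-1 - ¼) = -H - 5/4 = -5/4 - H)
(U(3, 1) + Z)*(-14) = ((-5/4 - 1*3) - 42)*(-14) = ((-5/4 - 3) - 42)*(-14) = (-17/4 - 42)*(-14) = -185/4*(-14) = 1295/2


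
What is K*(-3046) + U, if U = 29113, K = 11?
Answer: -4393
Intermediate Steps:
K*(-3046) + U = 11*(-3046) + 29113 = -33506 + 29113 = -4393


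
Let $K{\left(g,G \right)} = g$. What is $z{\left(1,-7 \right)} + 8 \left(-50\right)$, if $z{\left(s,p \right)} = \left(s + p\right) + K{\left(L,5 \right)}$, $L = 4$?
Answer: $-402$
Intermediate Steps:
$z{\left(s,p \right)} = 4 + p + s$ ($z{\left(s,p \right)} = \left(s + p\right) + 4 = \left(p + s\right) + 4 = 4 + p + s$)
$z{\left(1,-7 \right)} + 8 \left(-50\right) = \left(4 - 7 + 1\right) + 8 \left(-50\right) = -2 - 400 = -402$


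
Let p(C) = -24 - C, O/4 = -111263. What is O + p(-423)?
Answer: -444653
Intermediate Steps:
O = -445052 (O = 4*(-111263) = -445052)
O + p(-423) = -445052 + (-24 - 1*(-423)) = -445052 + (-24 + 423) = -445052 + 399 = -444653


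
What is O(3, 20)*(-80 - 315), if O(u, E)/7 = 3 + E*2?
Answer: -118895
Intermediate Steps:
O(u, E) = 21 + 14*E (O(u, E) = 7*(3 + E*2) = 7*(3 + 2*E) = 21 + 14*E)
O(3, 20)*(-80 - 315) = (21 + 14*20)*(-80 - 315) = (21 + 280)*(-395) = 301*(-395) = -118895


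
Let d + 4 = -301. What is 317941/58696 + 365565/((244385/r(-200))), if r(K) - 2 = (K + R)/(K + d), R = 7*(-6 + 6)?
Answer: 2608068864773/289757323592 ≈ 9.0009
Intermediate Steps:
d = -305 (d = -4 - 301 = -305)
R = 0 (R = 7*0 = 0)
r(K) = 2 + K/(-305 + K) (r(K) = 2 + (K + 0)/(K - 305) = 2 + K/(-305 + K))
317941/58696 + 365565/((244385/r(-200))) = 317941/58696 + 365565/((244385/(((-610 + 3*(-200))/(-305 - 200))))) = 317941*(1/58696) + 365565/((244385/(((-610 - 600)/(-505))))) = 317941/58696 + 365565/((244385/((-1/505*(-1210))))) = 317941/58696 + 365565/((244385/(242/101))) = 317941/58696 + 365565/((244385*(101/242))) = 317941/58696 + 365565/(24682885/242) = 317941/58696 + 365565*(242/24682885) = 317941/58696 + 17693346/4936577 = 2608068864773/289757323592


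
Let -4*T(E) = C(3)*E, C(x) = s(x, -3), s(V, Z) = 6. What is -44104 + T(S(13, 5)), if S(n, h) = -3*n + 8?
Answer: -88115/2 ≈ -44058.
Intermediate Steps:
S(n, h) = 8 - 3*n
C(x) = 6
T(E) = -3*E/2
-44104 + T(S(13, 5)) = -44104 - 3*(8 - 3*13)/2 = -44104 - 3*(8 - 39)/2 = -44104 - 3/2*(-31) = -44104 + 93/2 = -88115/2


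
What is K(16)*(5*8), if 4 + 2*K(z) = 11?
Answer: 140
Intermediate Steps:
K(z) = 7/2 (K(z) = -2 + (½)*11 = -2 + 11/2 = 7/2)
K(16)*(5*8) = 7*(5*8)/2 = (7/2)*40 = 140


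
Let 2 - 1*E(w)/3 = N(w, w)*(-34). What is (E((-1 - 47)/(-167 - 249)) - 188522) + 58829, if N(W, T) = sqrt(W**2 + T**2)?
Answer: -129687 + 153*sqrt(2)/13 ≈ -1.2967e+5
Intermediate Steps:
N(W, T) = sqrt(T**2 + W**2)
E(w) = 6 + 102*sqrt(2)*sqrt(w**2) (E(w) = 6 - 3*sqrt(w**2 + w**2)*(-34) = 6 - 3*sqrt(2*w**2)*(-34) = 6 - 3*sqrt(2)*sqrt(w**2)*(-34) = 6 - (-102)*sqrt(2)*sqrt(w**2) = 6 + 102*sqrt(2)*sqrt(w**2))
(E((-1 - 47)/(-167 - 249)) - 188522) + 58829 = ((6 + 102*sqrt(2)*sqrt(((-1 - 47)/(-167 - 249))**2)) - 188522) + 58829 = ((6 + 102*sqrt(2)*sqrt((-48/(-416))**2)) - 188522) + 58829 = ((6 + 102*sqrt(2)*sqrt((-48*(-1/416))**2)) - 188522) + 58829 = ((6 + 102*sqrt(2)*sqrt((3/26)**2)) - 188522) + 58829 = ((6 + 102*sqrt(2)*sqrt(9/676)) - 188522) + 58829 = ((6 + 102*sqrt(2)*(3/26)) - 188522) + 58829 = ((6 + 153*sqrt(2)/13) - 188522) + 58829 = (-188516 + 153*sqrt(2)/13) + 58829 = -129687 + 153*sqrt(2)/13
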